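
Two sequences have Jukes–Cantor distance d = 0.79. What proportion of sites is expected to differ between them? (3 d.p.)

0.488

p = (3/4)(1 − e^(−4d/3)) = 0.75 × (1 − e^(-1.053333)) = 0.75 × (1 − 0.348773) = 0.488420.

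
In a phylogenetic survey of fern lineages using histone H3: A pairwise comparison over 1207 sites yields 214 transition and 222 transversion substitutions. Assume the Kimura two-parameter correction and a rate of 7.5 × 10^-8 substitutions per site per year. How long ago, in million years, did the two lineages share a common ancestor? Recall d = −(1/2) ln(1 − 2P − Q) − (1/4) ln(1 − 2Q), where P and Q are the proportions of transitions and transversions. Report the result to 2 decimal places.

3.34

P = 214/1207 ≈ 0.177299 and Q = 222/1207 ≈ 0.183927.
Under the Kimura two-parameter model, d = −½ ln(1 − 2P − Q) − ¼ ln(1 − 2Q).
1 − 2P − Q = 0.461475, giving −½ ln(0.461475) = 0.386664.
1 − 2Q = 0.632146, giving −¼ ln(0.632146) = 0.114659.
d = 0.386664 + 0.114659 = 0.501323.
Under a molecular clock d = 2μt, so t = d/(2μ) = 0.501323 / (2 × 7.5 × 10^-8) = 3.34 million years.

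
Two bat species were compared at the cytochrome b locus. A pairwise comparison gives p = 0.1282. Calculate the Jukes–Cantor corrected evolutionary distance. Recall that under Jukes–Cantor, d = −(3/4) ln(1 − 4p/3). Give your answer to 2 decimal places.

0.14

d = −(3/4) ln(1 − 4p/3) = −0.75 ln(1 − 0.170933) = −0.75 ln(0.829067)
  = −0.75 × (-0.187454) = 0.140591 substitutions/site.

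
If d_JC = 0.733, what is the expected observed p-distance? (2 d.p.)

0.47

p = (3/4)(1 − e^(−4d/3)) = 0.75 × (1 − e^(-0.977333)) = 0.75 × (1 − 0.376313) = 0.467765.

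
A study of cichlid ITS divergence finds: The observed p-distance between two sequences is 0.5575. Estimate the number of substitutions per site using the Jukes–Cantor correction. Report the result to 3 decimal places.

1.020

d = −(3/4) ln(1 − 4p/3) = −0.75 ln(1 − 0.743333) = −0.75 ln(0.256667)
  = −0.75 × (-1.359976) = 1.019982 substitutions/site.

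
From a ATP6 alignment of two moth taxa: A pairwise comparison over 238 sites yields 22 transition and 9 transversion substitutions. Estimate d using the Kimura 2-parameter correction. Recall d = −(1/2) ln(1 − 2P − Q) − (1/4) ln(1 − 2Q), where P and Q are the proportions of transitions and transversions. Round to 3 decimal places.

P = 22/238 ≈ 0.092437 and Q = 9/238 ≈ 0.037815.
Under the Kimura two-parameter model, d = −½ ln(1 − 2P − Q) − ¼ ln(1 − 2Q).
1 − 2P − Q = 0.777311, giving −½ ln(0.777311) = 0.125957.
1 − 2Q = 0.92437, giving −¼ ln(0.92437) = 0.019661.
d = 0.125957 + 0.019661 = 0.145618.

0.146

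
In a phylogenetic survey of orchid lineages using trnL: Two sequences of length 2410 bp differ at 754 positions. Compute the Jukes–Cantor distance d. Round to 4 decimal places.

0.4049

p = 754/2410 ≈ 0.312863.
d = −(3/4) ln(1 − 4p/3) = −0.75 ln(1 − 0.417151) = −0.75 ln(0.582849)
  = −0.75 × (-0.539827) = 0.404870 substitutions/site.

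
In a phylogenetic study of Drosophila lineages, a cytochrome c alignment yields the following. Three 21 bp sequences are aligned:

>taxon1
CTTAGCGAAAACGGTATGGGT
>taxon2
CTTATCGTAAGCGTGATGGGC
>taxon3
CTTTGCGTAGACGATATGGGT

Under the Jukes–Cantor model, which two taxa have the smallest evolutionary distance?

taxon1–taxon2: 6/21 differ, p = 0.286, d = 0.360.
taxon1–taxon3: 4/21 differ, p = 0.190, d = 0.220.
taxon2–taxon3: 7/21 differ, p = 0.333, d = 0.441.
The smallest distance is between taxon1 and taxon3.

taxon1 and taxon3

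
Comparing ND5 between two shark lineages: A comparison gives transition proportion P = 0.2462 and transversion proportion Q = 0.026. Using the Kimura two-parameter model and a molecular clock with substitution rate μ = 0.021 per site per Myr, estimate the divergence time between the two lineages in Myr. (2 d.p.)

9.02

Under the Kimura two-parameter model, d = −½ ln(1 − 2P − Q) − ¼ ln(1 − 2Q).
1 − 2P − Q = 0.4816, giving −½ ln(0.4816) = 0.365321.
1 − 2Q = 0.948, giving −¼ ln(0.948) = 0.013350.
d = 0.365321 + 0.013350 = 0.378671.
Under a molecular clock d = 2μt, so t = d/(2μ) = 0.378671 / (2 × 0.021) = 9.02 Myr.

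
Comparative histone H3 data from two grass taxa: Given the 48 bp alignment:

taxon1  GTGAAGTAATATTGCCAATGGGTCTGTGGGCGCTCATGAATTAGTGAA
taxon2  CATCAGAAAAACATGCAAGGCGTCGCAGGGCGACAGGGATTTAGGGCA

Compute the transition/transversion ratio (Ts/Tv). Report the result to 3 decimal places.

0.150

Transitions are A↔G and C↔T; transversions are all other mismatches.
Transitions: 3. Transversions: 20.
R = 3/20 = 0.150.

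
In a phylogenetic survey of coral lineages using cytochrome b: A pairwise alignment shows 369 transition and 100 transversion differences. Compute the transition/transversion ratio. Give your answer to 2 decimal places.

3.69

R = 369/100 = 3.69.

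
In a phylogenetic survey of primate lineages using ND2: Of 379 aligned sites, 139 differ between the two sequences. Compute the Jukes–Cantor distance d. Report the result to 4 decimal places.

p = 139/379 ≈ 0.366755.
d = −(3/4) ln(1 − 4p/3) = −0.75 ln(1 − 0.489007) = −0.75 ln(0.510993)
  = −0.75 × (-0.671399) = 0.503549 substitutions/site.

0.5035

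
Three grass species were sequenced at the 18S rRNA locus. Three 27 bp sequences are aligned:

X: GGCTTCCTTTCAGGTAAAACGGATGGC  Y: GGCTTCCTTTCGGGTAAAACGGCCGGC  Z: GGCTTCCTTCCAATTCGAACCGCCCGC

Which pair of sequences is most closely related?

X–Y: 3/27 differ, p = 0.111, d = 0.120.
X–Z: 9/27 differ, p = 0.333, d = 0.441.
Y–Z: 8/27 differ, p = 0.296, d = 0.377.
The smallest distance is between X and Y.

X and Y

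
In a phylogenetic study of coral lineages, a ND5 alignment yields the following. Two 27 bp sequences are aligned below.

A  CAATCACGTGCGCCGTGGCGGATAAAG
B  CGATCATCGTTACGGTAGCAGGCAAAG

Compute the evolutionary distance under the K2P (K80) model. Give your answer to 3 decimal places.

Of 27 sites, 8 differences are transitions and 4 are transversions, so P = 8/27 ≈ 0.296296 and Q = 4/27 ≈ 0.148148.
Under the Kimura two-parameter model, d = −½ ln(1 − 2P − Q) − ¼ ln(1 − 2Q).
1 − 2P − Q = 0.25926, giving −½ ln(0.25926) = 0.674962.
1 − 2Q = 0.703704, giving −¼ ln(0.703704) = 0.087849.
d = 0.674962 + 0.087849 = 0.762811.

0.763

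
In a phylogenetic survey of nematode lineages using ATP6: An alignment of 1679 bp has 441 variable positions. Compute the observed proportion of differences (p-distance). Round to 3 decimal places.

0.263

p = 441/1679 = 0.262656… ≈ 0.263 (to 3 d.p.).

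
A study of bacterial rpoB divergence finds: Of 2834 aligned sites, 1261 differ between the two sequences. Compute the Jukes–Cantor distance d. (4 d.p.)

0.6747

p = 1261/2834 ≈ 0.444954.
d = −(3/4) ln(1 − 4p/3) = −0.75 ln(1 − 0.593272) = −0.75 ln(0.406728)
  = −0.75 × (-0.899611) = 0.674708 substitutions/site.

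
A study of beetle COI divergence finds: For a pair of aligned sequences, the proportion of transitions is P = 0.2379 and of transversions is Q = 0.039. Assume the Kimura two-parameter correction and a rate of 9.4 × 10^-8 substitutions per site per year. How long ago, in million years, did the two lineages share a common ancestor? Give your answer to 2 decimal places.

Under the Kimura two-parameter model, d = −½ ln(1 − 2P − Q) − ¼ ln(1 − 2Q).
1 − 2P − Q = 0.4852, giving −½ ln(0.4852) = 0.361597.
1 − 2Q = 0.922, giving −¼ ln(0.922) = 0.020303.
d = 0.361597 + 0.020303 = 0.381900.
Under a molecular clock d = 2μt, so t = d/(2μ) = 0.381900 / (2 × 9.4 × 10^-8) = 2.03 million years.

2.03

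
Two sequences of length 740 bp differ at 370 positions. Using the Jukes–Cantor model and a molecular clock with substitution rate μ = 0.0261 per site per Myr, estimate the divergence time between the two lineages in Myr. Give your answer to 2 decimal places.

p = 370/740 = 0.5.
d = −(3/4) ln(1 − 4p/3) = −0.75 ln(1 − 0.666667) = −0.75 ln(0.333333)
  = −0.75 × (-1.098613) = 0.823960 substitutions/site.
Under a molecular clock d = 2μt, so t = d/(2μ) = 0.823960 / (2 × 0.0261) = 15.78 Myr.

15.78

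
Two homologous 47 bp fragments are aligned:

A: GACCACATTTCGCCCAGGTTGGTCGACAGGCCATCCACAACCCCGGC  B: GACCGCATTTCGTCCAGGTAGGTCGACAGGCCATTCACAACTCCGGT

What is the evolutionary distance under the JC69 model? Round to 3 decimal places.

0.140

The sequences differ at 6 of 47 sites (5, 13, 20, 35, 42, 47), so p = 6/47 ≈ 0.12766.
d = −(3/4) ln(1 − 4p/3) = −0.75 ln(1 − 0.170213) = −0.75 ln(0.829787)
  = −0.75 × (-0.186586) = 0.139940 substitutions/site.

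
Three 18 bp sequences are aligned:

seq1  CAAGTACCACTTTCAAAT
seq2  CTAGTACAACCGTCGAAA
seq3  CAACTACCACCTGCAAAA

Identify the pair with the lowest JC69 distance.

seq1 and seq3

seq1–seq2: 6/18 differ, p = 0.333, d = 0.441.
seq1–seq3: 4/18 differ, p = 0.222, d = 0.264.
seq2–seq3: 6/18 differ, p = 0.333, d = 0.441.
The smallest distance is between seq1 and seq3.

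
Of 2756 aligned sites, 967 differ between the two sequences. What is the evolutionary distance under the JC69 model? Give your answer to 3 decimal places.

0.473

p = 967/2756 ≈ 0.350871.
d = −(3/4) ln(1 − 4p/3) = −0.75 ln(1 − 0.467828) = −0.75 ln(0.532172)
  = −0.75 × (-0.630789) = 0.473092 substitutions/site.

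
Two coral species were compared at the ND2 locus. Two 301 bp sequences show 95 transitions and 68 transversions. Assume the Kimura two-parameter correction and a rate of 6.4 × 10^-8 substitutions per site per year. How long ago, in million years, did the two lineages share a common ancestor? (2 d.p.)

P = 95/301 ≈ 0.315615 and Q = 68/301 ≈ 0.225914.
Under the Kimura two-parameter model, d = −½ ln(1 − 2P − Q) − ¼ ln(1 − 2Q).
1 − 2P − Q = 0.142856, giving −½ ln(0.142856) = 0.972959.
1 − 2Q = 0.548172, giving −¼ ln(0.548172) = 0.150292.
d = 0.972959 + 0.150292 = 1.123251.
Under a molecular clock d = 2μt, so t = d/(2μ) = 1.123251 / (2 × 6.4 × 10^-8) = 8.78 million years.

8.78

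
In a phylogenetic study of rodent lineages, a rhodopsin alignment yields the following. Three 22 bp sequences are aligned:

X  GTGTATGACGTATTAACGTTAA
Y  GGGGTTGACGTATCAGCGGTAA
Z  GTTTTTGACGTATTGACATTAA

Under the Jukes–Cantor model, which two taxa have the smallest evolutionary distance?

X and Z

X–Y: 6/22 differ, p = 0.273, d = 0.339.
X–Z: 4/22 differ, p = 0.182, d = 0.208.
Y–Z: 8/22 differ, p = 0.364, d = 0.497.
The smallest distance is between X and Z.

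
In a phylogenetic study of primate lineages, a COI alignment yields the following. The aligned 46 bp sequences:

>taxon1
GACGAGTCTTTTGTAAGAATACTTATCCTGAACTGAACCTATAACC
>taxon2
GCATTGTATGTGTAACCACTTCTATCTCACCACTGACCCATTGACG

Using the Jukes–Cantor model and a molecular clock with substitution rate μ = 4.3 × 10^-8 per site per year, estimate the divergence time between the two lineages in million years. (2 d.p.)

The sequences differ at 25 of 46 sites, so p = 25/46 ≈ 0.543478.
d = −(3/4) ln(1 − 4p/3) = −0.75 ln(1 − 0.724637) = −0.75 ln(0.275363)
  = −0.75 × (-1.289665) = 0.967249 substitutions/site.
Under a molecular clock d = 2μt, so t = d/(2μ) = 0.967249 / (2 × 4.3 × 10^-8) = 11.25 million years.

11.25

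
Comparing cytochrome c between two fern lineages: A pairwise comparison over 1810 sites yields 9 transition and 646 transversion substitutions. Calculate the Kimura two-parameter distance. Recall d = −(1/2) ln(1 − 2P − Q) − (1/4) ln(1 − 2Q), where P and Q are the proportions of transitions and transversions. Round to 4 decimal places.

P = 9/1810 ≈ 0.004972 and Q = 646/1810 ≈ 0.356906.
Under the Kimura two-parameter model, d = −½ ln(1 − 2P − Q) − ¼ ln(1 − 2Q).
1 − 2P − Q = 0.63315, giving −½ ln(0.63315) = 0.228524.
1 − 2Q = 0.286188, giving −¼ ln(0.286188) = 0.312777.
d = 0.228524 + 0.312777 = 0.541301.

0.5413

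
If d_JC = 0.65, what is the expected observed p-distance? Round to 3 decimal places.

p = (3/4)(1 − e^(−4d/3)) = 0.75 × (1 − e^(-0.866667)) = 0.75 × (1 − 0.420350) = 0.434738.

0.435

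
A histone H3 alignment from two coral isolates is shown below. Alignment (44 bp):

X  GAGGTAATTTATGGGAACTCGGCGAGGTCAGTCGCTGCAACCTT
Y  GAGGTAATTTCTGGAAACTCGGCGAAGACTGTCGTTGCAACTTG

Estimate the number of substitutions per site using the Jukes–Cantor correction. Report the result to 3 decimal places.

0.208

The sequences differ at 8 of 44 sites (11, 15, 26, 28, 30, 35, 42, 44), so p = 8/44 ≈ 0.181818.
d = −(3/4) ln(1 − 4p/3) = −0.75 ln(1 − 0.242424) = −0.75 ln(0.757576)
  = −0.75 × (-0.277631) = 0.208223 substitutions/site.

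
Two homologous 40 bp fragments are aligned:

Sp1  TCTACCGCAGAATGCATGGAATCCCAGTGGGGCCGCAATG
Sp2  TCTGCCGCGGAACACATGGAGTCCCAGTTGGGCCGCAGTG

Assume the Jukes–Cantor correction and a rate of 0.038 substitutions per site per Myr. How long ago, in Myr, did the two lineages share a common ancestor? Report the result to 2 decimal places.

2.62

The sequences differ at 7 of 40 sites (4, 9, 13, 14, 21, 29, 38), so p = 7/40 = 0.175.
d = −(3/4) ln(1 − 4p/3) = −0.75 ln(1 − 0.233333) = −0.75 ln(0.766667)
  = −0.75 × (-0.265703) = 0.199277 substitutions/site.
Under a molecular clock d = 2μt, so t = d/(2μ) = 0.199277 / (2 × 0.038) = 2.62 Myr.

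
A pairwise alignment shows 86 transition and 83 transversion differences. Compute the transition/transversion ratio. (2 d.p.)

1.04

R = 86/83 = 1.036144… ≈ 1.04 (to 2 d.p.).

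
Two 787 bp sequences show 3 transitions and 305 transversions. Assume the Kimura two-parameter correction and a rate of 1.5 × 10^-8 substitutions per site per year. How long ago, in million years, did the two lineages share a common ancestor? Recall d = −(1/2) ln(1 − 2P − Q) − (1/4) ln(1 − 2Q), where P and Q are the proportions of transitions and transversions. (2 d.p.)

20.81

P = 3/787 ≈ 0.003812 and Q = 305/787 ≈ 0.387548.
Under the Kimura two-parameter model, d = −½ ln(1 − 2P − Q) − ¼ ln(1 − 2Q).
1 − 2P − Q = 0.604828, giving −½ ln(0.604828) = 0.251406.
1 − 2Q = 0.224904, giving −¼ ln(0.224904) = 0.373020.
d = 0.251406 + 0.373020 = 0.624426.
Under a molecular clock d = 2μt, so t = d/(2μ) = 0.624426 / (2 × 1.5 × 10^-8) = 20.81 million years.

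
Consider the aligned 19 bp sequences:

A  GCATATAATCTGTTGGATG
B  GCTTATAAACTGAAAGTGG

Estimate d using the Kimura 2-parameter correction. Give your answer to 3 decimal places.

0.523

Of 19 sites, 1 differences are transitions and 6 are transversions, so P = 1/19 ≈ 0.052632 and Q = 6/19 ≈ 0.315789.
Under the Kimura two-parameter model, d = −½ ln(1 − 2P − Q) − ¼ ln(1 − 2Q).
1 − 2P − Q = 0.578947, giving −½ ln(0.578947) = 0.273272.
1 − 2Q = 0.368422, giving −¼ ln(0.368422) = 0.249632.
d = 0.273272 + 0.249632 = 0.522904.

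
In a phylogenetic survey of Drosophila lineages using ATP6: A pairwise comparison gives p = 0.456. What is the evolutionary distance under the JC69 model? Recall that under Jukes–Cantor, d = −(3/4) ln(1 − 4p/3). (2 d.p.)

d = −(3/4) ln(1 − 4p/3) = −0.75 ln(1 − 0.608) = −0.75 ln(0.392)
  = −0.75 × (-0.936493) = 0.702370 substitutions/site.

0.70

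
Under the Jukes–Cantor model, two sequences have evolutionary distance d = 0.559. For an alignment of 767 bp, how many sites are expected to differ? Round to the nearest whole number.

302

Invert JC69: p = (3/4)(1 − e^(−4d/3)) = 0.75 × (1 − e^(-0.745333)) = 0.75 × (1 − 0.474576) = 0.394068.
Expected differing sites = pL ≈ 0.394068 × 767 = 302.250156 ≈ 302.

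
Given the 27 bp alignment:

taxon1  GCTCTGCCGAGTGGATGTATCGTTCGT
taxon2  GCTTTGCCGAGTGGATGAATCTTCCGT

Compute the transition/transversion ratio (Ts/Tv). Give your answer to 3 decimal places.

Transitions are A↔G and C↔T; transversions are all other mismatches.
Transitions: 2. Transversions: 2.
R = 2/2 = 1.000.

1.000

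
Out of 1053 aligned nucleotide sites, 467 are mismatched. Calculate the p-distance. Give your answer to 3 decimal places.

0.443

p = 467/1053 = 0.443494… ≈ 0.443 (to 3 d.p.).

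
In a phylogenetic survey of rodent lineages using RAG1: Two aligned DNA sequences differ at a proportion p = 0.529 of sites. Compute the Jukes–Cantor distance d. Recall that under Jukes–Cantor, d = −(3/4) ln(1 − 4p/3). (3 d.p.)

0.916

d = −(3/4) ln(1 − 4p/3) = −0.75 ln(1 − 0.705333) = −0.75 ln(0.294667)
  = −0.75 × (-1.221909) = 0.916432 substitutions/site.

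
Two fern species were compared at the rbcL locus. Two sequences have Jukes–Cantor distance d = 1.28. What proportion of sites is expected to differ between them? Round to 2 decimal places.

0.61

p = (3/4)(1 − e^(−4d/3)) = 0.75 × (1 − e^(-1.706667)) = 0.75 × (1 − 0.181470) = 0.613898.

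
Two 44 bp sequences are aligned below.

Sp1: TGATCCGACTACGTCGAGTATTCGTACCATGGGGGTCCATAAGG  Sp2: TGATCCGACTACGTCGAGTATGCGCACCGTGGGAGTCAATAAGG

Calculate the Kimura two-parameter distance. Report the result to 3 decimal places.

0.124

Of 44 sites, 3 differences are transitions and 2 are transversions, so P = 3/44 ≈ 0.068182 and Q = 2/44 ≈ 0.045455.
Under the Kimura two-parameter model, d = −½ ln(1 − 2P − Q) − ¼ ln(1 − 2Q).
1 − 2P − Q = 0.818181, giving −½ ln(0.818181) = 0.100336.
1 − 2Q = 0.90909, giving −¼ ln(0.90909) = 0.023828.
d = 0.100336 + 0.023828 = 0.124164.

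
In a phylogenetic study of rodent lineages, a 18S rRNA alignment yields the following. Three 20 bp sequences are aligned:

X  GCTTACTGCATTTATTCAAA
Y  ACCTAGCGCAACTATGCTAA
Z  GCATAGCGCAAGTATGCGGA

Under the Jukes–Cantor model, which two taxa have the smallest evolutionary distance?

Y and Z

X–Y: 8/20 differ, p = 0.400, d = 0.572.
X–Z: 8/20 differ, p = 0.400, d = 0.572.
Y–Z: 5/20 differ, p = 0.250, d = 0.304.
The smallest distance is between Y and Z.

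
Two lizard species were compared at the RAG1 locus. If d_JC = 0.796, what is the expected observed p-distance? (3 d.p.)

0.491

p = (3/4)(1 − e^(−4d/3)) = 0.75 × (1 − e^(-1.061333)) = 0.75 × (1 − 0.345994) = 0.490505.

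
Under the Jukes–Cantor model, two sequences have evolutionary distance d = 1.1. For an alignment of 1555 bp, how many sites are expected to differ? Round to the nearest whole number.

897

Invert JC69: p = (3/4)(1 − e^(−4d/3)) = 0.75 × (1 − e^(-1.466667)) = 0.75 × (1 − 0.230693) = 0.576980.
Expected differing sites = pL ≈ 0.576980 × 1555 = 897.2039 ≈ 897.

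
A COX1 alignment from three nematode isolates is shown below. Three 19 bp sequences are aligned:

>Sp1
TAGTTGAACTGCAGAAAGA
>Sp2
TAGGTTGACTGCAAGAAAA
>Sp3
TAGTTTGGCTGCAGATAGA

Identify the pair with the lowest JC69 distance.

Sp1 and Sp3

Sp1–Sp2: 6/19 differ, p = 0.316, d = 0.410.
Sp1–Sp3: 4/19 differ, p = 0.211, d = 0.247.
Sp2–Sp3: 6/19 differ, p = 0.316, d = 0.410.
The smallest distance is between Sp1 and Sp3.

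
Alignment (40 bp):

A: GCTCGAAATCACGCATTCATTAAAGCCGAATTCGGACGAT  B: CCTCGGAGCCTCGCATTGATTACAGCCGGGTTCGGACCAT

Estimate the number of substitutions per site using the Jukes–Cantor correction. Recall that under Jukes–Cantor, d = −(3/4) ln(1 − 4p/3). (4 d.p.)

The sequences differ at 10 of 40 sites (1, 6, 8, 9, 11, 18, 23, 29, 30, 38), so p = 10/40 = 0.25.
d = −(3/4) ln(1 − 4p/3) = −0.75 ln(1 − 0.333333) = −0.75 ln(0.666667)
  = −0.75 × (-0.405465) = 0.304099 substitutions/site.

0.3041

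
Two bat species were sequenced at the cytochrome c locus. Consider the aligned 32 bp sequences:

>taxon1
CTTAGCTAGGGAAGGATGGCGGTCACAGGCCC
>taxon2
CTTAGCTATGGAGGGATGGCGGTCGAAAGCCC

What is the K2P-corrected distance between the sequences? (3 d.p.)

Of 32 sites, 3 differences are transitions and 2 are transversions, so P = 3/32 = 0.09375 and Q = 2/32 = 0.0625.
Under the Kimura two-parameter model, d = −½ ln(1 − 2P − Q) − ¼ ln(1 − 2Q).
1 − 2P − Q = 0.75, giving −½ ln(0.75) = 0.143841.
1 − 2Q = 0.875, giving −¼ ln(0.875) = 0.033383.
d = 0.143841 + 0.033383 = 0.177224.

0.177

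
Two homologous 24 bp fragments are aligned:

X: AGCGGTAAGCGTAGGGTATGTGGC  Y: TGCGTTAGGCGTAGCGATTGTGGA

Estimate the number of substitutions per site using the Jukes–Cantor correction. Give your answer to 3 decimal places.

0.369

The sequences differ at 7 of 24 sites (1, 5, 8, 15, 17, 18, 24), so p = 7/24 ≈ 0.291667.
d = −(3/4) ln(1 − 4p/3) = −0.75 ln(1 − 0.388889) = −0.75 ln(0.611111)
  = −0.75 × (-0.492477) = 0.369358 substitutions/site.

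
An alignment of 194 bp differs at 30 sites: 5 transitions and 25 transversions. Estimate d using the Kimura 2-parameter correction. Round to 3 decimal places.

0.174

P = 5/194 ≈ 0.025773 and Q = 25/194 ≈ 0.128866.
Under the Kimura two-parameter model, d = −½ ln(1 − 2P − Q) − ¼ ln(1 − 2Q).
1 − 2P − Q = 0.819588, giving −½ ln(0.819588) = 0.099477.
1 − 2Q = 0.742268, giving −¼ ln(0.742268) = 0.074511.
d = 0.099477 + 0.074511 = 0.173988.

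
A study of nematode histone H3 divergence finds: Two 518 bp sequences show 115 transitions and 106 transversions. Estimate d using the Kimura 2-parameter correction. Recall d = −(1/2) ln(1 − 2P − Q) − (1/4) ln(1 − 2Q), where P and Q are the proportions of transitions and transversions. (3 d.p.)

0.655

P = 115/518 ≈ 0.222008 and Q = 106/518 ≈ 0.204633.
Under the Kimura two-parameter model, d = −½ ln(1 − 2P − Q) − ¼ ln(1 − 2Q).
1 − 2P − Q = 0.351351, giving −½ ln(0.351351) = 0.522985.
1 − 2Q = 0.590734, giving −¼ ln(0.590734) = 0.131597.
d = 0.522985 + 0.131597 = 0.654582.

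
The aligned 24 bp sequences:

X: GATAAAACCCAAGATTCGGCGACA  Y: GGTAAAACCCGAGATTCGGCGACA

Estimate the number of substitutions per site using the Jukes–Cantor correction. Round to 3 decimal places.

The sequences differ at 2 of 24 sites (2, 11), so p = 2/24 ≈ 0.083333.
d = −(3/4) ln(1 − 4p/3) = −0.75 ln(1 − 0.111111) = −0.75 ln(0.888889)
  = −0.75 × (-0.117783) = 0.088337 substitutions/site.

0.088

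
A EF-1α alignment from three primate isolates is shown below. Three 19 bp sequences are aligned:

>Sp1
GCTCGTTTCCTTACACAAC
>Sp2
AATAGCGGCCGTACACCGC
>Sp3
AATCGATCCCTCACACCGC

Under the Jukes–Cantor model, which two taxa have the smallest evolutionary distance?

Sp2 and Sp3

Sp1–Sp2: 9/19 differ, p = 0.474, d = 0.749.
Sp1–Sp3: 7/19 differ, p = 0.368, d = 0.507.
Sp2–Sp3: 6/19 differ, p = 0.316, d = 0.410.
The smallest distance is between Sp2 and Sp3.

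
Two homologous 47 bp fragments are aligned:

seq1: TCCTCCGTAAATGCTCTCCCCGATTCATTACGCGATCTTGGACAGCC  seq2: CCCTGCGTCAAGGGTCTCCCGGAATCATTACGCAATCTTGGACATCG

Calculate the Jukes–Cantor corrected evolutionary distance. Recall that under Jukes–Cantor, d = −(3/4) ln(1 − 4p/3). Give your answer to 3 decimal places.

0.250

The sequences differ at 10 of 47 sites (1, 5, 9, 12, 14, 21, 24, 34, 45, 47), so p = 10/47 ≈ 0.212766.
d = −(3/4) ln(1 − 4p/3) = −0.75 ln(1 − 0.283688) = −0.75 ln(0.716312)
  = −0.75 × (-0.333639) = 0.250229 substitutions/site.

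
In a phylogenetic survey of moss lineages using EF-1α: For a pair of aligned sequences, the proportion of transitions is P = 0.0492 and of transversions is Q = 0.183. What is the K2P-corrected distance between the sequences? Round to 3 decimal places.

0.279

Under the Kimura two-parameter model, d = −½ ln(1 − 2P − Q) − ¼ ln(1 − 2Q).
1 − 2P − Q = 0.7186, giving −½ ln(0.7186) = 0.165225.
1 − 2Q = 0.634, giving −¼ ln(0.634) = 0.113927.
d = 0.165225 + 0.113927 = 0.279152.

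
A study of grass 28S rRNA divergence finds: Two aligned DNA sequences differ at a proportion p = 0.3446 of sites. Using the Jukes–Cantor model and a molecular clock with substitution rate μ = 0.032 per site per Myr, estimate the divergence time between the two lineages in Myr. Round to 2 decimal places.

7.21

d = −(3/4) ln(1 − 4p/3) = −0.75 ln(1 − 0.459467) = −0.75 ln(0.540533)
  = −0.75 × (-0.615200) = 0.461400 substitutions/site.
Under a molecular clock d = 2μt, so t = d/(2μ) = 0.461400 / (2 × 0.032) = 7.21 Myr.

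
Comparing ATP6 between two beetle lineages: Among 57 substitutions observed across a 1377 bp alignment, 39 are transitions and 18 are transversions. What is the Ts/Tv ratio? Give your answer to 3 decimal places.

R = 39/18 = 2.166666… ≈ 2.167 (to 3 d.p.).

2.167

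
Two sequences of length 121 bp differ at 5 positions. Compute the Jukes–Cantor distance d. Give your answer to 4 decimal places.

p = 5/121 ≈ 0.041322.
d = −(3/4) ln(1 − 4p/3) = −0.75 ln(1 − 0.055096) = −0.75 ln(0.944904)
  = −0.75 × (-0.056672) = 0.042504 substitutions/site.

0.0425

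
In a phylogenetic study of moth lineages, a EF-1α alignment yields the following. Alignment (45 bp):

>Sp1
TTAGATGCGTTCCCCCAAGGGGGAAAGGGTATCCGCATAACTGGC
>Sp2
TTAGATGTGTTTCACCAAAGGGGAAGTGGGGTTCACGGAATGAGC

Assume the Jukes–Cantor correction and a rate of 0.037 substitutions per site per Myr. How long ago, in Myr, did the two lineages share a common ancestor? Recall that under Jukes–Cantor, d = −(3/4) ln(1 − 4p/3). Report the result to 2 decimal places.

5.96

The sequences differ at 15 of 45 sites, so p = 15/45 ≈ 0.333333.
d = −(3/4) ln(1 − 4p/3) = −0.75 ln(1 − 0.444444) = −0.75 ln(0.555556)
  = −0.75 × (-0.587786) = 0.440840 substitutions/site.
Under a molecular clock d = 2μt, so t = d/(2μ) = 0.440840 / (2 × 0.037) = 5.96 Myr.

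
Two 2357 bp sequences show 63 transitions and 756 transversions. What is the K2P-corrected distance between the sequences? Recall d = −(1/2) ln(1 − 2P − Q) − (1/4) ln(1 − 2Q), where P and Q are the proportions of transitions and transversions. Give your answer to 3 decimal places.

P = 63/2357 ≈ 0.026729 and Q = 756/2357 ≈ 0.320747.
Under the Kimura two-parameter model, d = −½ ln(1 − 2P − Q) − ¼ ln(1 − 2Q).
1 − 2P − Q = 0.625795, giving −½ ln(0.625795) = 0.234366.
1 − 2Q = 0.358506, giving −¼ ln(0.358506) = 0.256452.
d = 0.234366 + 0.256452 = 0.490818.

0.491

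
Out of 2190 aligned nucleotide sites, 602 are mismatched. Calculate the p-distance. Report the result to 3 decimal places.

p = 602/2190 = 0.274885… ≈ 0.275 (to 3 d.p.).

0.275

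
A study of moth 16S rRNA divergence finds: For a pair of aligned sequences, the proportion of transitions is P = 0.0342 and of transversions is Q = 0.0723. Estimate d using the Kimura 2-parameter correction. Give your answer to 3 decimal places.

0.115

Under the Kimura two-parameter model, d = −½ ln(1 − 2P − Q) − ¼ ln(1 − 2Q).
1 − 2P − Q = 0.8593, giving −½ ln(0.8593) = 0.075819.
1 − 2Q = 0.8554, giving −¼ ln(0.8554) = 0.039047.
d = 0.075819 + 0.039047 = 0.114866.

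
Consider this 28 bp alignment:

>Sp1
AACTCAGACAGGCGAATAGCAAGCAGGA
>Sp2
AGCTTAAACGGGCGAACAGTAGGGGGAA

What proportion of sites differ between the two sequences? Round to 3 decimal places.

0.357

The sequences differ at 10 of 28 positions (sites 2, 5, 7, 10, 17, 20, 22, 24, 25, 27).
p = 10/28 = 0.357142… ≈ 0.357 (to 3 d.p.).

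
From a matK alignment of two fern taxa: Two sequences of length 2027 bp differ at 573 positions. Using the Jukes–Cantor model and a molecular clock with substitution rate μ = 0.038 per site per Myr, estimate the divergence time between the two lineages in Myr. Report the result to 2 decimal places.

p = 573/2027 ≈ 0.282684.
d = −(3/4) ln(1 − 4p/3) = −0.75 ln(1 − 0.376912) = −0.75 ln(0.623088)
  = −0.75 × (-0.473068) = 0.354801 substitutions/site.
Under a molecular clock d = 2μt, so t = d/(2μ) = 0.354801 / (2 × 0.038) = 4.67 Myr.

4.67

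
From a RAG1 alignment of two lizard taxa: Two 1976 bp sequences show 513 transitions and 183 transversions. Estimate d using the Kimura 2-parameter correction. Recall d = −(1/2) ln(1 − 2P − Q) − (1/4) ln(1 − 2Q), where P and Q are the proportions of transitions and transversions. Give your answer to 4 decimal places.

P = 513/1976 ≈ 0.259615 and Q = 183/1976 ≈ 0.092611.
Under the Kimura two-parameter model, d = −½ ln(1 − 2P − Q) − ¼ ln(1 − 2Q).
1 − 2P − Q = 0.388159, giving −½ ln(0.388159) = 0.473170.
1 − 2Q = 0.814778, giving −¼ ln(0.814778) = 0.051210.
d = 0.473170 + 0.051210 = 0.524380.

0.5244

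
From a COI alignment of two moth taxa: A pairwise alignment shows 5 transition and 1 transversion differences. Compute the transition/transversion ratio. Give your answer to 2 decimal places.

R = 5/1 = 5.00.

5.00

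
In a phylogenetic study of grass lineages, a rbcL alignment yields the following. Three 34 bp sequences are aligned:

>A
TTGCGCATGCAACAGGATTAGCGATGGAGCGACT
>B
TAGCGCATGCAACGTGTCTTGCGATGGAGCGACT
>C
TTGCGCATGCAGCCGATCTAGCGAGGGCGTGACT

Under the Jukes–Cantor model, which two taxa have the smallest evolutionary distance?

A–B: 6/34 differ, p = 0.176, d = 0.201.
A–C: 8/34 differ, p = 0.235, d = 0.282.
B–C: 9/34 differ, p = 0.265, d = 0.326.
The smallest distance is between A and B.

A and B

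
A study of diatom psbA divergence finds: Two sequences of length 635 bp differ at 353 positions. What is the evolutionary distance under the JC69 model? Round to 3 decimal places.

1.014

p = 353/635 ≈ 0.555906.
d = −(3/4) ln(1 − 4p/3) = −0.75 ln(1 − 0.741208) = −0.75 ln(0.258792)
  = −0.75 × (-1.351731) = 1.013798 substitutions/site.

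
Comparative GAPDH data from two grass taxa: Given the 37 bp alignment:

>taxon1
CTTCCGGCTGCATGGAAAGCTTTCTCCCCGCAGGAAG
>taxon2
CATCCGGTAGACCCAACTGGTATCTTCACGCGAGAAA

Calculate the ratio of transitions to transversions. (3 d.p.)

0.700

Transitions are A↔G and C↔T; transversions are all other mismatches.
Transitions: 7. Transversions: 10.
R = 7/10 = 0.700.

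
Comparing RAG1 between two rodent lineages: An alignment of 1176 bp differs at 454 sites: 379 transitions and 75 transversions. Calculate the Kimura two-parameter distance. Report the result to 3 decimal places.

P = 379/1176 ≈ 0.322279 and Q = 75/1176 ≈ 0.063776.
Under the Kimura two-parameter model, d = −½ ln(1 − 2P − Q) − ¼ ln(1 − 2Q).
1 − 2P − Q = 0.291666, giving −½ ln(0.291666) = 0.616073.
1 − 2Q = 0.872448, giving −¼ ln(0.872448) = 0.034113.
d = 0.616073 + 0.034113 = 0.650186.

0.650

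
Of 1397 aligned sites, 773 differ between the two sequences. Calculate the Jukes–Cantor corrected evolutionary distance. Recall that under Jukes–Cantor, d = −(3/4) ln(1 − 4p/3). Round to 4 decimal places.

1.0039

p = 773/1397 ≈ 0.553329.
d = −(3/4) ln(1 − 4p/3) = −0.75 ln(1 − 0.737772) = −0.75 ln(0.262228)
  = −0.75 × (-1.338541) = 1.003906 substitutions/site.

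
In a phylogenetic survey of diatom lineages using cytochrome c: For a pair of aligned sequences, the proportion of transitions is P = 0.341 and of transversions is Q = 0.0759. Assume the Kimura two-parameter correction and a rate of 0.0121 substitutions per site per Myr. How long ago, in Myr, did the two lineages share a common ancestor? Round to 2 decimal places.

31.01

Under the Kimura two-parameter model, d = −½ ln(1 − 2P − Q) − ¼ ln(1 − 2Q).
1 − 2P − Q = 0.2421, giving −½ ln(0.2421) = 0.709202.
1 − 2Q = 0.8482, giving −¼ ln(0.8482) = 0.041160.
d = 0.709202 + 0.041160 = 0.750362.
Under a molecular clock d = 2μt, so t = d/(2μ) = 0.750362 / (2 × 0.0121) = 31.01 Myr.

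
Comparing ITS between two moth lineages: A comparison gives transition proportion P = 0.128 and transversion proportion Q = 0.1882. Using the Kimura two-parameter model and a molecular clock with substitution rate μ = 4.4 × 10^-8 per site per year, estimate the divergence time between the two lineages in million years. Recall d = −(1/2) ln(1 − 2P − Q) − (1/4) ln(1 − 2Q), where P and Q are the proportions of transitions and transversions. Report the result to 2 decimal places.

Under the Kimura two-parameter model, d = −½ ln(1 − 2P − Q) − ¼ ln(1 − 2Q).
1 − 2P − Q = 0.5558, giving −½ ln(0.5558) = 0.293673.
1 − 2Q = 0.6236, giving −¼ ln(0.6236) = 0.118062.
d = 0.293673 + 0.118062 = 0.411735.
Under a molecular clock d = 2μt, so t = d/(2μ) = 0.411735 / (2 × 4.4 × 10^-8) = 4.68 million years.

4.68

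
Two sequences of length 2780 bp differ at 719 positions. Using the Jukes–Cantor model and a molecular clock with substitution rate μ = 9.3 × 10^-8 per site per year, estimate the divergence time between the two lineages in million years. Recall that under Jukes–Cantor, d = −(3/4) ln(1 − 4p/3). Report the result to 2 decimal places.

1.71

p = 719/2780 ≈ 0.258633.
d = −(3/4) ln(1 − 4p/3) = −0.75 ln(1 − 0.344844) = −0.75 ln(0.655156)
  = −0.75 × (-0.422882) = 0.317162 substitutions/site.
Under a molecular clock d = 2μt, so t = d/(2μ) = 0.317162 / (2 × 9.3 × 10^-8) = 1.71 million years.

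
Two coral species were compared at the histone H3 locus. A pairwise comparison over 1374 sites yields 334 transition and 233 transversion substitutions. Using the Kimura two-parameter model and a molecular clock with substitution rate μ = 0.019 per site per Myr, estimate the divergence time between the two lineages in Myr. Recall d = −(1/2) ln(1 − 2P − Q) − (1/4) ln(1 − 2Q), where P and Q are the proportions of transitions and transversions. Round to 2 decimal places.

P = 334/1374 ≈ 0.243086 and Q = 233/1374 ≈ 0.169578.
Under the Kimura two-parameter model, d = −½ ln(1 − 2P − Q) − ¼ ln(1 − 2Q).
1 − 2P − Q = 0.34425, giving −½ ln(0.34425) = 0.533194.
1 − 2Q = 0.660844, giving −¼ ln(0.660844) = 0.103559.
d = 0.533194 + 0.103559 = 0.636753.
Under a molecular clock d = 2μt, so t = d/(2μ) = 0.636753 / (2 × 0.019) = 16.76 Myr.

16.76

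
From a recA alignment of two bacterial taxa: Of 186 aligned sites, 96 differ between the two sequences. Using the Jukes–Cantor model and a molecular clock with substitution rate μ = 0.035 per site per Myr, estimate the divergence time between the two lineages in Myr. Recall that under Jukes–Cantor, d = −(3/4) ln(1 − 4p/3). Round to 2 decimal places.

p = 96/186 ≈ 0.516129.
d = −(3/4) ln(1 − 4p/3) = −0.75 ln(1 − 0.688172) = −0.75 ln(0.311828)
  = −0.75 × (-1.165304) = 0.873978 substitutions/site.
Under a molecular clock d = 2μt, so t = d/(2μ) = 0.873978 / (2 × 0.035) = 12.49 Myr.

12.49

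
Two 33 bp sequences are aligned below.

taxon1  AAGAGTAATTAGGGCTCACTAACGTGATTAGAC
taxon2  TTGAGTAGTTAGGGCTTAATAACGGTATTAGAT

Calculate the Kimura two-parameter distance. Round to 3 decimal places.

Of 33 sites, 3 differences are transitions and 5 are transversions, so P = 3/33 ≈ 0.090909 and Q = 5/33 ≈ 0.151515.
Under the Kimura two-parameter model, d = −½ ln(1 − 2P − Q) − ¼ ln(1 − 2Q).
1 − 2P − Q = 0.666667, giving −½ ln(0.666667) = 0.202732.
1 − 2Q = 0.69697, giving −¼ ln(0.69697) = 0.090253.
d = 0.202732 + 0.090253 = 0.292985.

0.293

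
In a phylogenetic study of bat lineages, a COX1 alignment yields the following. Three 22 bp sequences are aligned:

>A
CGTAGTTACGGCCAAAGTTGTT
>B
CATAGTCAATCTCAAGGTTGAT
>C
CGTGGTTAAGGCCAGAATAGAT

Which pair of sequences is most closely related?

A–B: 8/22 differ, p = 0.364, d = 0.497.
A–C: 6/22 differ, p = 0.273, d = 0.339.
B–C: 10/22 differ, p = 0.455, d = 0.699.
The smallest distance is between A and C.

A and C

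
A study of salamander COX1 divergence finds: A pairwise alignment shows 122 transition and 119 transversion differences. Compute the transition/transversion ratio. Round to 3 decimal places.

1.025

R = 122/119 = 1.025210… ≈ 1.025 (to 3 d.p.).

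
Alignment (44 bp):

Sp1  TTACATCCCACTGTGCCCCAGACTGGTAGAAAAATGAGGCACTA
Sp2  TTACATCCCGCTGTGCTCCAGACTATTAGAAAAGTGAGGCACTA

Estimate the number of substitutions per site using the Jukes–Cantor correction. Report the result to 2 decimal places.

0.12

The sequences differ at 5 of 44 sites (10, 17, 25, 26, 34), so p = 5/44 ≈ 0.113636.
d = −(3/4) ln(1 − 4p/3) = −0.75 ln(1 − 0.151515) = −0.75 ln(0.848485)
  = −0.75 × (-0.164303) = 0.123227 substitutions/site.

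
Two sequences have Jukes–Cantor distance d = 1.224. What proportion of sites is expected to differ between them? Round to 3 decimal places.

0.603

p = (3/4)(1 − e^(−4d/3)) = 0.75 × (1 − e^(-1.632)) = 0.75 × (1 − 0.195538) = 0.603347.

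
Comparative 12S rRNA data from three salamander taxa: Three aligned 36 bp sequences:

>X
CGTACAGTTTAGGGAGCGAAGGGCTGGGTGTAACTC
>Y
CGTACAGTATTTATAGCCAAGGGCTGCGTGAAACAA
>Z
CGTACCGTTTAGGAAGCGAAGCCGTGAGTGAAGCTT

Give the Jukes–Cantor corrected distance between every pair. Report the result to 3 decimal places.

X–Y: 10/36 sites differ → p ≈ 0.277778, d = −0.75 ln(1 − 0.370371) = 0.346968 ≈ 0.347.
X–Z: 9/36 sites differ → p = 0.25, d = −0.75 ln(1 − 0.333333) = 0.304098 ≈ 0.304.
Y–Z: 14/36 sites differ → p ≈ 0.388889, d = −0.75 ln(1 − 0.518519) = 0.548166 ≈ 0.548.

d(X,Y) = 0.347, d(X,Z) = 0.304, d(Y,Z) = 0.548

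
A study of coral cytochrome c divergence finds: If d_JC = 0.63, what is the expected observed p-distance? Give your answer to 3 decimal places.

0.426

p = (3/4)(1 − e^(−4d/3)) = 0.75 × (1 − e^(-0.84)) = 0.75 × (1 − 0.431711) = 0.426217.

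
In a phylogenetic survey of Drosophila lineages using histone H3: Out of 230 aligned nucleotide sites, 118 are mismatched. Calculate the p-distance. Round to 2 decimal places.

0.51

p = 118/230 = 0.513043… ≈ 0.51 (to 2 d.p.).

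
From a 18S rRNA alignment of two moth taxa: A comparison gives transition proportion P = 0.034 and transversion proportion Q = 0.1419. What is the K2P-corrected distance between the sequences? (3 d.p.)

Under the Kimura two-parameter model, d = −½ ln(1 − 2P − Q) − ¼ ln(1 − 2Q).
1 − 2P − Q = 0.7901, giving −½ ln(0.7901) = 0.117798.
1 − 2Q = 0.7162, giving −¼ ln(0.7162) = 0.083449.
d = 0.117798 + 0.083449 = 0.201247.

0.201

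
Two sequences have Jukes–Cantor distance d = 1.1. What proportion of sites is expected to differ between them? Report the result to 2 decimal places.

p = (3/4)(1 − e^(−4d/3)) = 0.75 × (1 − e^(-1.466667)) = 0.75 × (1 − 0.230693) = 0.576980.

0.58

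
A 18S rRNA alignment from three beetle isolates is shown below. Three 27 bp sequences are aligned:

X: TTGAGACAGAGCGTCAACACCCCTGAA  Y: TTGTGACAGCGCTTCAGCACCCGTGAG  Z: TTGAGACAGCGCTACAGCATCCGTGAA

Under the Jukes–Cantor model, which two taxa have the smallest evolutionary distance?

X–Y: 6/27 differ, p = 0.222, d = 0.264.
X–Z: 6/27 differ, p = 0.222, d = 0.264.
Y–Z: 4/27 differ, p = 0.148, d = 0.165.
The smallest distance is between Y and Z.

Y and Z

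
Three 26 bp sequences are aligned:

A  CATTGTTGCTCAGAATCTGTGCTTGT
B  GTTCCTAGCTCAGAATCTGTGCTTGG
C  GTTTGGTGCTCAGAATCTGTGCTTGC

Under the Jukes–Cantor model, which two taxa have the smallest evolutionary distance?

A–B: 6/26 differ, p = 0.231, d = 0.276.
A–C: 4/26 differ, p = 0.154, d = 0.172.
B–C: 5/26 differ, p = 0.192, d = 0.222.
The smallest distance is between A and C.

A and C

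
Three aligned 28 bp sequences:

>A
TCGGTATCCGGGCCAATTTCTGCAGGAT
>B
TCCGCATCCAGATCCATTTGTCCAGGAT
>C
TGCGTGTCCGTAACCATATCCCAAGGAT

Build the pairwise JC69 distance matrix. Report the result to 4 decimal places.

A–B: 8/28 sites differ → p ≈ 0.285714, d = −0.75 ln(1 − 0.380952) = 0.359679 ≈ 0.3597.
A–C: 11/28 sites differ → p ≈ 0.392857, d = −0.75 ln(1 − 0.523809) = 0.556452 ≈ 0.5565.
B–C: 10/28 sites differ → p ≈ 0.357143, d = −0.75 ln(1 − 0.476191) = 0.484971 ≈ 0.4850.

d(A,B) = 0.3597, d(A,C) = 0.5565, d(B,C) = 0.4850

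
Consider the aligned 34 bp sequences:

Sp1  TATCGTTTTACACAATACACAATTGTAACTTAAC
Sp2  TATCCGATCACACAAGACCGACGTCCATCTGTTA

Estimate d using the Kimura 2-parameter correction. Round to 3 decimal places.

Of 34 sites, 2 differences are transitions and 14 are transversions, so P = 2/34 ≈ 0.058824 and Q = 14/34 ≈ 0.411765.
Under the Kimura two-parameter model, d = −½ ln(1 − 2P − Q) − ¼ ln(1 − 2Q).
1 − 2P − Q = 0.470587, giving −½ ln(0.470587) = 0.376887.
1 − 2Q = 0.17647, giving −¼ ln(0.17647) = 0.433651.
d = 0.376887 + 0.433651 = 0.810538.

0.811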